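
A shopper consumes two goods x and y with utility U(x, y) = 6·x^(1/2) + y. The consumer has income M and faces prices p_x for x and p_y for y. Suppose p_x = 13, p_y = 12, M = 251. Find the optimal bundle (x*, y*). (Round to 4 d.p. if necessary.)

x* = 7.6686, y* = 12.609

Set MRS = p_x/p_y: 3·x^(−1/2) = p_x/p_y.
Solve: √x = 3·p_y/p_x, so x*(p_x,p_y) = (3·p_y/p_x)², and y* = (M − p_x·x*)/p_y.
Plugging in: x* = (3·12/13)² = 7.6686, y* = 12.609.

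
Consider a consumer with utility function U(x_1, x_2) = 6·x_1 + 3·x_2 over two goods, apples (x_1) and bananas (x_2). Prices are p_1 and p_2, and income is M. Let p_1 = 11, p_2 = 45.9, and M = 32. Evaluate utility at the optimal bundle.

x_1 gives more utility per dollar, so spend all income on x_1: x_1* = M/p_1, x_2* = 0.
Numerically: x_1* = 2.9091, x_2* = 0.
Utility at the optimum: U(2.9091, 0) = 17.4545.

V = 17.4545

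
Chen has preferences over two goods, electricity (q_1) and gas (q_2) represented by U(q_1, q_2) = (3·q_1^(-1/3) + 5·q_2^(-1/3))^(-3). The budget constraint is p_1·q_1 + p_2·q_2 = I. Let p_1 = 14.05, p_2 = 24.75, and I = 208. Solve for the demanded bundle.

With the ratio pinned down, the budget gives q_1* = I/(p_1 + p_2·(q_2/q_1)) and q_2* = (q_2/q_1)·q_1*.
Numerically q_2/q_1 = 0.959318, so q_1* = 208/(14.05 + 24.75·0.959318) = 5.5036 and q_2* = 0.959318·5.5036 = 5.2797.

q_1* = 5.5036, q_2* = 5.2797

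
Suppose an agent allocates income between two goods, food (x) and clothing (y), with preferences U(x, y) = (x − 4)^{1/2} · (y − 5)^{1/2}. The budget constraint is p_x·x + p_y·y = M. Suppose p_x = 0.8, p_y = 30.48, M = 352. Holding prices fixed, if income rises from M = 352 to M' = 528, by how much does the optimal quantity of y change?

This is Cobb-Douglas in (x−4, y−5): tangency gives 0.5·p_y·(y−5) = 0.5·p_x·(x−4).
Substituting into the budget: x* = 4 + 0.5·(M − 4·p_x − 5·p_y)/p_x, and y* = 5 + 0.5·(…)/p_y.
Discretionary income = 352 − 4·0.8 − 5·30.48 = 196.4; y* = 5 + 0.5·196.4/30.48 = 8.2218.
At M' = 528: y* = 11.1089. Change: 11.1089 − 8.2218 = 2.8871.

Δy* = 2.8871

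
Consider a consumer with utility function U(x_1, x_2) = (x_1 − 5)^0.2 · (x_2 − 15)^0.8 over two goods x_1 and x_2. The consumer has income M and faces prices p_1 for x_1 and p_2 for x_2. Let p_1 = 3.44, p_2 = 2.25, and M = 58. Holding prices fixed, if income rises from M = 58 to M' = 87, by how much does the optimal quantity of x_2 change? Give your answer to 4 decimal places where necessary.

This is Cobb-Douglas in (x_1−5, x_2−15): tangency gives 0.2·p_2·(x_2−15) = 0.8·p_1·(x_1−5).
Substituting into the budget: x_1* = 5 + 0.2·(M − 5·p_1 − 15·p_2)/p_1, and x_2* = 15 + 0.8·(…)/p_2.
Discretionary income = 58 − 5·3.44 − 15·2.25 = 7.05; x_2* = 15 + 0.8·7.05/2.25 = 17.5067.
At M' = 87: x_2* = 27.8178. Change: 27.8178 − 17.5067 = 10.3111.

Δx_2* = 10.3111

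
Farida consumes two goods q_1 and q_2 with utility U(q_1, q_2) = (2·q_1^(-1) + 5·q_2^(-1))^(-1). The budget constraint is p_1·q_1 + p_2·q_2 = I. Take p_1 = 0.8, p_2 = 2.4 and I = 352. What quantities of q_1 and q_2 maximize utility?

MU_q_1 ∝ 2·q_1^(-2), MU_q_2 ∝ 5·q_2^(-2), so MRS = (2/5)·(q_2/q_1)^(2) = p_1/p_2.
Hence q_2/q_1 = ((5/2)·p_1/p_2)^(1/(2)), i.e. raised to the 0.5 power.
With the ratio pinned down, the budget gives q_1* = I/(p_1 + p_2·(q_2/q_1)) and q_2* = (q_2/q_1)·q_1*.
Numerically q_2/q_1 = 0.912871, so q_1* = 352/(0.8 + 2.4·0.912871) = 117.6907 and q_2* = 0.912871·117.6907 = 107.4364.

q_1* = 117.6907, q_2* = 107.4364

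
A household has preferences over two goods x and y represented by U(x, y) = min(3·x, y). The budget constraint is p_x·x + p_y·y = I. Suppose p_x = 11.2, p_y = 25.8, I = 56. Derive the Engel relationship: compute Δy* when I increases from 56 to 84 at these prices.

Leontief preferences: the optimum is at the kink where x/1 = y/3, i.e. y = 3·x.
Budget: p_x·x + p_y·3·x = I, so (p_x + 3·p_y)·x = I.
Demand: x*(p_x,p_y,I) = I/(p_x + 3·p_y), y* = 3·I/(p_x + 3·p_y).
Here 11.2 + 3·25.8 = 88.6, giving y* = 1.8962.
At I' = 84: y* = 2.8442. Change: 2.8442 − 1.8962 = 0.9481.

Δy* = 0.9481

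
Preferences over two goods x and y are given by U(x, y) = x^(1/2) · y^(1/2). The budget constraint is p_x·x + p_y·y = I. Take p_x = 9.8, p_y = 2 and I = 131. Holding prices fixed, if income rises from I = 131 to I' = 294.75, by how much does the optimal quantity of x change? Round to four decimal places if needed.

Demand: x*(p_x,p_y,I) = 0.5·I/p_x and y* = 0.5·I/p_y.
At p_x=9.8, p_y=2, I=131: x* = 0.5·131/9.8 = 6.6837.
At I' = 294.75: x* = 15.0383. Change: 15.0383 − 6.6837 = 8.3546.

Δx* = 8.3546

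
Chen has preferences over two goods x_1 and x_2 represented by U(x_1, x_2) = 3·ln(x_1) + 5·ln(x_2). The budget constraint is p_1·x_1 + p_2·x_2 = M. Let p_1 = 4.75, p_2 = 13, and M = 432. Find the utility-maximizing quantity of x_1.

x_1* = 34.1053

Tangency: MRS = (3/5)·x_2/x_1 = p_1/p_2.
So 3·p_2·x_2 = 5·p_1·x_1; combined with the budget, a share 0.375 of income goes to x_1.
Demand: x_1*(p_1,p_2,M) = 0.375·M/p_1 and x_2* = 0.625·M/p_2.
At p_1=4.75, p_2=13, M=432: x_1* = 0.375·432/4.75 = 34.1053.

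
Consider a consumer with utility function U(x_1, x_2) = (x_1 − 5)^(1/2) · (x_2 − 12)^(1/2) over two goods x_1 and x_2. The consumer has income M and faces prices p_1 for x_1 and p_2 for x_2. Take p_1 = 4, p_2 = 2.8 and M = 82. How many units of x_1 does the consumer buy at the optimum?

MRS = (x_2−12)/(x_1−5). Tangency with p_1/p_2 gives x_2−12 = (p_1/p_2)·(x_1−5).
After buying the subsistence bundle (5, 12), a share 0.5 of the remaining income goes to x_1: x_1* = 5 + 0.5·(M − 5p_1 − 12p_2)/p_1.
Discretionary income = 82 − 5·4 − 12·2.8 = 28.4; x_1* = 5 + 0.5·28.4/4 = 8.55.

x_1* = 8.55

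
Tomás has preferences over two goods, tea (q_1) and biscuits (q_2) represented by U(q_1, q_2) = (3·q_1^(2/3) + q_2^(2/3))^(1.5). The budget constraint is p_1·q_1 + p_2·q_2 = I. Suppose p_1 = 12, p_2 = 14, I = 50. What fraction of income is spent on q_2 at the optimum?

MRS = MU_q_1/MU_q_2 = 3·(q_2/q_1)^(1/3). Set equal to p_1/p_2.
Hence q_2/q_1 = ((1/3)·p_1/p_2)^(1/(1/3)), i.e. raised to the 3 power.
Substitute q_2 = (q_2/q_1)·q_1 into the budget: q_1* = I/(p_1 + p_2·(q_2/q_1)).
Numerically q_2/q_1 = 0.023324, so q_1* = 50/(12 + 14·0.023324) = 4.0563 and q_2* = 0.023324·4.0563 = 0.0946.
Expenditure on q_2: 14·0.0946 = 1.3245; share = 0.0265.

share on q_2 = 0.0265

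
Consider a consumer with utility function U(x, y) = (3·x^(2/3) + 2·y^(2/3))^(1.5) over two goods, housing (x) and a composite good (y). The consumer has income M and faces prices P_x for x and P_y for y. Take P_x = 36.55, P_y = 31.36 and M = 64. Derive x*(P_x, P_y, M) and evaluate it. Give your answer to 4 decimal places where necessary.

MRS = MU_x/MU_y = (3/2)·(y/x)^(1/3). Set equal to P_x/P_y.
Solve for the ratio: y/x = [(2/3)·P_x/P_y]^(3).
With the ratio pinned down, the budget gives x* = M/(P_x + P_y·(y/x)) and y* = (y/x)·x*.
Numerically y/x = 0.469094, so x* = 64/(36.55 + 31.36·0.469094) = 1.2485.

x* = 1.2485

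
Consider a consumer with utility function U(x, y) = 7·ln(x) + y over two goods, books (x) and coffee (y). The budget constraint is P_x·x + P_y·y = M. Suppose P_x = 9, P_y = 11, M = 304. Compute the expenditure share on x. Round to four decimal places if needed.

Set MRS = P_x/P_y: (7/x)/1 = P_x/P_y.
So x*(P_x,P_y) = 7·P_y/P_x, independent of income; and y* = (M − 7·P_y)/P_y.
At the given prices: x* = 7·11/9 = 8.5556, and y* = 20.6364.
Expenditure on x: 9·8.5556 = 77; share = 0.2533.

share on x = 0.2533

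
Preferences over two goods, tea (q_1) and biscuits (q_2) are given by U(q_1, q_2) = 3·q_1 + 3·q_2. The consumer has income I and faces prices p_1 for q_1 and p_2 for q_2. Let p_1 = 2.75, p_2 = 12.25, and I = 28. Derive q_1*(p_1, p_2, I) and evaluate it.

q_1* = 10.1818

Perfect substitutes: compare marginal utility per dollar. 3/p_1 vs 3/p_2 → 1.0909 vs 0.2449.
q_1 gives more utility per dollar, so spend all income on q_1: q_1* = I/p_1, q_2* = 0.
Numerically: q_1* = 10.1818, q_2* = 0.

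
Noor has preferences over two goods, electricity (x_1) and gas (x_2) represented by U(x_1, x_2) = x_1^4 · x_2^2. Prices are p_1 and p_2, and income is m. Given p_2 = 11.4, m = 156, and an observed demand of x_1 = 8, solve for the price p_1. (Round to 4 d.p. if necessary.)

p_1 = 13

The MRS is 2·x_2/x_1. Set MRS = p_1/p_2.
Rearranging, p_2·x_2 = (1/2)·p_1·x_1. Substituting into the budget gives p_1·x_1·(1 + (1/2)) = m.
Demand: x_1*(p_1,p_2,m) = 2/3·m/p_1 and x_2* = 1/3·m/p_2.
Set x_1* = 8 in the demand function and solve for p_1: p_1 = 13.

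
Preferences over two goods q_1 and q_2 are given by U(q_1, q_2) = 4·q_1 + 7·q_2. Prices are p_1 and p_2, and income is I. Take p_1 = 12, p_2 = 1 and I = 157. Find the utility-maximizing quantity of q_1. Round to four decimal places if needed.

q_1* = 0

Perfect substitutes: compare marginal utility per dollar. 4/p_1 vs 7/p_2 → 0.3333 vs 7.
q_2 gives more utility per dollar, so spend all income on q_2: q_2* = I/p_2, q_1* = 0.
Numerically: q_1* = 0, q_2* = 157.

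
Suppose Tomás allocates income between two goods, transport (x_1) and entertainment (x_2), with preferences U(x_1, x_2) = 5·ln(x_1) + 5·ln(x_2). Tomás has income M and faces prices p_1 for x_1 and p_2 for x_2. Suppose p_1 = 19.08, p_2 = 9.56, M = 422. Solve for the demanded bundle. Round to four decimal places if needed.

The MRS is x_2/x_1. Set MRS = p_1/p_2.
Rearranging, p_2·x_2 = p_1·x_1. Substituting into the budget gives p_1·x_1·(1 + 1) = M.
Demand: x_1*(p_1,p_2,M) = 0.5·M/p_1 and x_2* = 0.5·M/p_2.
At p_1=19.08, p_2=9.56, M=422: x_1* = 0.5·422/19.08 = 11.0587, x_2* = 22.0711.

x_1* = 11.0587, x_2* = 22.0711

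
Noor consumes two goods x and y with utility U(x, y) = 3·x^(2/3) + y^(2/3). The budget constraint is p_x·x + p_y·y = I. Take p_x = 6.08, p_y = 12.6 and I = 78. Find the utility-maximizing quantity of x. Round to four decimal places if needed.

From the CES first-order condition, 3·(y/x)^(1/3) = p_x/p_y.
Solve for the ratio: y/x = [(1/3)·p_x/p_y]^(3).
Substitute y = (y/x)·x into the budget: x* = I/(p_x + p_y·(y/x)).
Numerically y/x = 0.004161, so x* = 78/(6.08 + 12.6·0.004161) = 12.7193.

x* = 12.7193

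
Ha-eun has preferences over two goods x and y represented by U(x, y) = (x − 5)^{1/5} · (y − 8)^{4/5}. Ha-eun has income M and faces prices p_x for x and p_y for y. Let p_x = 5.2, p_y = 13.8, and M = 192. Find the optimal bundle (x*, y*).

x* = 7.1385, y* = 11.2232

MRS = (1/4)·(y−8)/(x−5). Tangency with p_x/p_y gives y−8 = 4·(p_x/p_y)·(x−5).
After buying the subsistence bundle (5, 8), a share 0.2 of the remaining income goes to x: x* = 5 + 0.2·(M − 5p_x − 8p_y)/p_x.
Discretionary income = 192 − 5·5.2 − 8·13.8 = 55.6; x* = 5 + 0.2·55.6/5.2 = 7.1385; y* = 8 + 0.8·55.6/13.8 = 11.2232.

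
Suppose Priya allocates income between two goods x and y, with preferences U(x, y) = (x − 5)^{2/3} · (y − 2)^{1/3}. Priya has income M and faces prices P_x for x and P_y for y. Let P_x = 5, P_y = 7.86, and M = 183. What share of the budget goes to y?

share on y = 0.3451

After buying the subsistence bundle (5, 2), a share 2/3 of the remaining income goes to x: x* = 5 + 2/3·(M − 5P_x − 2P_y)/P_x.
Discretionary income = 183 − 5·5 − 2·7.86 = 142.28; x* = 5 + 2/3·142.28/5 = 23.9707; y* = 2 + 1/3·142.28/7.86 = 8.0339.
Expenditure on y: 7.86·8.0339 = 63.1467; share = 0.3451.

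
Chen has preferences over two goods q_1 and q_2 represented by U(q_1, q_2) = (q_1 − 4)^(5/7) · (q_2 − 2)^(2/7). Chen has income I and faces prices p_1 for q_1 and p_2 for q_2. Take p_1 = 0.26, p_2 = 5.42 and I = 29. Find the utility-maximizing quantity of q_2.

After buying the subsistence bundle (4, 2), a share 5/7 of the remaining income goes to q_1: q_1* = 4 + 5/7·(I − 4p_1 − 2p_2)/p_1.
Discretionary income = 29 − 4·0.26 − 2·5.42 = 17.12; q_2* = 2 + 2/7·17.12/5.42 = 2.9025.

q_2* = 2.9025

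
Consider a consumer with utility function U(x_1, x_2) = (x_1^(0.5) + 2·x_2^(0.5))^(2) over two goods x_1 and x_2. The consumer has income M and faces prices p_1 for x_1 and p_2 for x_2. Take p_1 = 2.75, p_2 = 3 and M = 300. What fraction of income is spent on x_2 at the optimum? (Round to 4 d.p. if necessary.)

share on x_2 = 0.7857

From the CES first-order condition, (1/2)·(x_2/x_1)^(0.5) = p_1/p_2.
Solve for the ratio: x_2/x_1 = [2·p_1/p_2]^(2).
Substitute x_2 = (x_2/x_1)·x_1 into the budget: x_1* = M/(p_1 + p_2·(x_2/x_1)).
Numerically x_2/x_1 = 3.361111, so x_1* = 300/(2.75 + 3·3.361111) = 23.3766 and x_2* = 3.361111·23.3766 = 78.5714.
Expenditure on x_2: 3·78.5714 = 235.7143; share = 0.7857.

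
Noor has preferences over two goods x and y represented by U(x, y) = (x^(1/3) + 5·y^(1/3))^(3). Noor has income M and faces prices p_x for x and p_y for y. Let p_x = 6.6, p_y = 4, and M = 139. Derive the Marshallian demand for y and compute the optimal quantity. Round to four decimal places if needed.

y* = 32.4878

MRS = MU_x/MU_y = (1/5)·(y/x)^(2/3). Set equal to p_x/p_y.
Solve for the ratio: y/x = [5·p_x/p_y]^(1.5).
With the ratio pinned down, the budget gives x* = M/(p_x + p_y·(y/x)) and y* = (y/x)·x*.
Numerically y/x = 23.696321, so x* = 139/(6.6 + 4·23.696321) = 1.371 and y* = 23.696321·1.371 = 32.4878.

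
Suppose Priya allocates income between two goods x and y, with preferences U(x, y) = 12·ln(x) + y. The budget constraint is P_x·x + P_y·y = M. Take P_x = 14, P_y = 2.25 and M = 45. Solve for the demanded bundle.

MU_x = 12/x, MU_y = 1. Tangency: 12/x = P_x/P_y.
So x*(P_x,P_y) = 12·P_y/P_x, independent of income; and y* = (M − 12·P_y)/P_y.
At the given prices: x* = 12·2.25/14 = 1.9286, and y* = 8.

x* = 1.9286, y* = 8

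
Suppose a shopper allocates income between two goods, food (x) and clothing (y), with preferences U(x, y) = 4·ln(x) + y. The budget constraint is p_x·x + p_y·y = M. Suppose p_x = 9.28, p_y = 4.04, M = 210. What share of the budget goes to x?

share on x = 0.077

Set MRS = p_x/p_y: (4/x)/1 = p_x/p_y.
So x*(p_x,p_y) = 4·p_y/p_x, independent of income; and y* = (M − 4·p_y)/p_y.
At the given prices: x* = 4·4.04/9.28 = 1.7414, and y* = 47.9802.
Expenditure on x: 9.28·1.7414 = 16.16; share = 0.077.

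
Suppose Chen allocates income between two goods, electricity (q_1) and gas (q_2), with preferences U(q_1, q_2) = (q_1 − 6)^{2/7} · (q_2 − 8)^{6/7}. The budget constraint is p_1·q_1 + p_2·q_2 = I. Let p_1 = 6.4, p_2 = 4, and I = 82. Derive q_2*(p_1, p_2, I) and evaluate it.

q_2* = 10.175

This is Cobb-Douglas in (q_1−6, q_2−8): tangency gives 2/7·p_2·(q_2−8) = 6/7·p_1·(q_1−6).
Substituting into the budget: q_1* = 6 + 0.25·(I − 6·p_1 − 8·p_2)/p_1, and q_2* = 8 + 0.75·(…)/p_2.
Discretionary income = 82 − 6·6.4 − 8·4 = 11.6; q_2* = 8 + 0.75·11.6/4 = 10.175.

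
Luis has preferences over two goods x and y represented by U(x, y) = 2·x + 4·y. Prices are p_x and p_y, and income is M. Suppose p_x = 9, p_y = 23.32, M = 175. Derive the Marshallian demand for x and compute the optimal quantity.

x* = 19.4444

Linear utility — the consumer picks whichever good has higher MU/price: 2/9 = 0.2222 vs 4/23.32 = 0.1715.
x gives more utility per dollar, so spend all income on x: x* = M/p_x, y* = 0.
Numerically: x* = 19.4444, y* = 0.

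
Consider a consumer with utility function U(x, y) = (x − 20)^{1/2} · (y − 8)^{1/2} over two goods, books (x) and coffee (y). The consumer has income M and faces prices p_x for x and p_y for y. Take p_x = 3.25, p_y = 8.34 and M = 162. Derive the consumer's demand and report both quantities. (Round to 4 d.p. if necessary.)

Let x' = x−20, y' = y−8. MRS = y'/x' = p_x/p_y.
After buying the subsistence bundle (20, 8), a share 0.5 of the remaining income goes to x: x* = 20 + 0.5·(M − 20p_x − 8p_y)/p_x.
Discretionary income = 162 − 20·3.25 − 8·8.34 = 30.28; x* = 20 + 0.5·30.28/3.25 = 24.6585; y* = 8 + 0.5·30.28/8.34 = 9.8153.

x* = 24.6585, y* = 9.8153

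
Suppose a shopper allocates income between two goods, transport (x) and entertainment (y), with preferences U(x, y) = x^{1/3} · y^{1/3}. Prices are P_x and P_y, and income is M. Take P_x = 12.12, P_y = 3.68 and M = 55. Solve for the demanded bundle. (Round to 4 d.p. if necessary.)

x* = 2.269, y* = 7.4728

At P_x=12.12, P_y=3.68, M=55: x* = 0.5·55/12.12 = 2.269, y* = 7.4728.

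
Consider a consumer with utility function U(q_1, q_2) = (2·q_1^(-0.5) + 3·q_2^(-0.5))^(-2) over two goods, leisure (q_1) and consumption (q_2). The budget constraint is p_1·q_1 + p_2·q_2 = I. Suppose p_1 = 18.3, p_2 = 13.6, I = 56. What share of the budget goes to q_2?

share on q_2 = 0.5427

Numerically q_2/q_1 = 1.597113, so q_1* = 56/(18.3 + 13.6·1.597113) = 1.3993 and q_2* = 1.597113·1.3993 = 2.2348.
Expenditure on q_2: 13.6·2.2348 = 30.3933; share = 0.5427.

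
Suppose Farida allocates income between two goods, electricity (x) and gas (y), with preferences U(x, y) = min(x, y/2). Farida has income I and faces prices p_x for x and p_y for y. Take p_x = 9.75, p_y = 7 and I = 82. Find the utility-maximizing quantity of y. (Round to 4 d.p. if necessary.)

y* = 6.9053

With perfect complements, no substitution: consume in ratio x:y = 1:2.
Budget: p_x·x + p_y·2·x = I, so (p_x + 2·p_y)·x = I.
Demand: x*(p_x,p_y,I) = I/(p_x + 2·p_y), y* = 2·I/(p_x + 2·p_y).
Here 9.75 + 2·7 = 23.75, giving y* = 6.9053.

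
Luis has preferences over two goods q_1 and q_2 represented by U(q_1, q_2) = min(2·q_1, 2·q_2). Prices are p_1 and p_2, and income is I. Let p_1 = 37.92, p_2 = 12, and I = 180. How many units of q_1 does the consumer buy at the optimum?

q_1* = 3.6058

With perfect complements, no substitution: consume in ratio q_1:q_2 = 2:2.
Budget: p_1·q_1 + p_2·q_1 = I, so (2·p_1 + 2·p_2)·q_1 = 2·I.
Demand: q_1*(p_1,p_2,I) = 2·I/(2·p_1 + 2·p_2), q_2* = 2·I/(2·p_1 + 2·p_2).
Here 2·37.92 + 2·12 = 99.84, giving q_1* = 3.6058.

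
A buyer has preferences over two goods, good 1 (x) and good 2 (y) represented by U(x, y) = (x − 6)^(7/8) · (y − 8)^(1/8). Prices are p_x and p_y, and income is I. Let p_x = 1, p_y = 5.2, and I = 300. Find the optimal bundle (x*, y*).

x* = 226.85, y* = 14.0673

MRS = 7·(y−8)/(x−6). Tangency with p_x/p_y gives y−8 = (1/7)·(p_x/p_y)·(x−6).
After buying the subsistence bundle (6, 8), a share 0.875 of the remaining income goes to x: x* = 6 + 0.875·(I − 6p_x − 8p_y)/p_x.
Discretionary income = 300 − 6·1 − 8·5.2 = 252.4; x* = 6 + 0.875·252.4/1 = 226.85; y* = 8 + 0.125·252.4/5.2 = 14.0673.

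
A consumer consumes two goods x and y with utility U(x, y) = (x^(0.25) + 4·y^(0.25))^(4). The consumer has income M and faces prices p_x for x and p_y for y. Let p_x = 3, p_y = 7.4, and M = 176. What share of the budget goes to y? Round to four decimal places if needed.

share on y = 0.8245

From the CES first-order condition, (1/4)·(y/x)^(0.75) = p_x/p_y.
Hence y/x = (4·p_x/p_y)^(1/(0.75)), i.e. raised to the 4/3 power.
Substitute y = (y/x)·x into the budget: x* = M/(p_x + p_y·(y/x)).
Numerically y/x = 1.905165, so x* = 176/(3 + 7.4·1.905165) = 10.2935 and y* = 1.905165·10.2935 = 19.6108.
Expenditure on y: 7.4·19.6108 = 145.1196; share = 0.8245.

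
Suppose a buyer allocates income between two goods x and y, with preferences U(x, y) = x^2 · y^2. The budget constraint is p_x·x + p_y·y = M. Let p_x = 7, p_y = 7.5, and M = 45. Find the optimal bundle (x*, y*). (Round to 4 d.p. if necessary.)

x* = 3.2143, y* = 3

Demand: x*(p_x,p_y,M) = 0.5·M/p_x and y* = 0.5·M/p_y.
At p_x=7, p_y=7.5, M=45: x* = 0.5·45/7 = 3.2143, y* = 3.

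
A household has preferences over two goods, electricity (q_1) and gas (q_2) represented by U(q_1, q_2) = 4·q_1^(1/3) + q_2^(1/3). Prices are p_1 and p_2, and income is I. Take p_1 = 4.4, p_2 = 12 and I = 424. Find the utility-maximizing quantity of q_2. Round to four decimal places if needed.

q_2* = 2.4862

MRS = MU_q_1/MU_q_2 = 4·(q_2/q_1)^(2/3). Set equal to p_1/p_2.
Solve for the ratio: q_2/q_1 = [(1/4)·p_1/p_2]^(1.5).
With the ratio pinned down, the budget gives q_1* = I/(p_1 + p_2·(q_2/q_1)) and q_2* = (q_2/q_1)·q_1*.
Numerically q_2/q_1 = 0.027753, so q_1* = 424/(4.4 + 12·0.027753) = 89.583 and q_2* = 0.027753·89.583 = 2.4862.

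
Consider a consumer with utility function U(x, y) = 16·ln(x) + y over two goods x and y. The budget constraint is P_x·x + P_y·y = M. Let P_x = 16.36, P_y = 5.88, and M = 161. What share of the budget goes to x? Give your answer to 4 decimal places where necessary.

MU_x = 16/x, MU_y = 1. Tangency: 16/x = P_x/P_y.
So x*(P_x,P_y) = 16·P_y/P_x, independent of income; and y* = (M − 16·P_y)/P_y.
At the given prices: x* = 16·5.88/16.36 = 5.7506, and y* = 11.381.
Expenditure on x: 16.36·5.7506 = 94.08; share = 0.5843.

share on x = 0.5843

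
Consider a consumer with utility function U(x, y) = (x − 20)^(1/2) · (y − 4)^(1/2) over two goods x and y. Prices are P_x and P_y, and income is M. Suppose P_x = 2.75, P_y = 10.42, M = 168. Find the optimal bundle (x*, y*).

MRS = (y−4)/(x−20). Tangency with P_x/P_y gives y−4 = (P_x/P_y)·(x−20).
After buying the subsistence bundle (20, 4), a share 0.5 of the remaining income goes to x: x* = 20 + 0.5·(M − 20P_x − 4P_y)/P_x.
Discretionary income = 168 − 20·2.75 − 4·10.42 = 71.32; x* = 20 + 0.5·71.32/2.75 = 32.9673; y* = 4 + 0.5·71.32/10.42 = 7.4223.

x* = 32.9673, y* = 7.4223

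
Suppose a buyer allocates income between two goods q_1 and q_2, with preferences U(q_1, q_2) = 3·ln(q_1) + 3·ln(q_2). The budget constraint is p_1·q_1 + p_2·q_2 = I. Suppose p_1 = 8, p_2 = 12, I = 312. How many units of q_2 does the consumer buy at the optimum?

MU_q_1/MU_q_2 = (3·q_2)/(3·q_1); tangency sets this equal to p_1/p_2.
So 3·p_2·q_2 = 3·p_1·q_1; combined with the budget, a share 0.5 of income goes to q_1.
Demand: q_1*(p_1,p_2,I) = 0.5·I/p_1 and q_2* = 0.5·I/p_2.
At p_1=8, p_2=12, I=312: q_2* = 0.5·312/12 = 13.

q_2* = 13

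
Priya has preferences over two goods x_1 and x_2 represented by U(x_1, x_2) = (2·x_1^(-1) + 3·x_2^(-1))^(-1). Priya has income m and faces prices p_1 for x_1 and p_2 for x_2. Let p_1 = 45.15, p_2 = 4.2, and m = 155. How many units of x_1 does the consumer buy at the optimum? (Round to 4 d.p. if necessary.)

x_1* = 2.4994

Substitute x_2 = (x_2/x_1)·x_1 into the budget: x_1* = m/(p_1 + p_2·(x_2/x_1)).
Numerically x_2/x_1 = 4.015595, so x_1* = 155/(45.15 + 4.2·4.015595) = 2.4994.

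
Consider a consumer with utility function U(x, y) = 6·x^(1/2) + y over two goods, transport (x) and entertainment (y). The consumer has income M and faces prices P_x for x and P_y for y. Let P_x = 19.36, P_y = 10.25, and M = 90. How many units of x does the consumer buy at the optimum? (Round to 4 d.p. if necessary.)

Set MRS = P_x/P_y: 3·x^(−1/2) = P_x/P_y.
Thus x* = (3·P_y/P_x)² — independent of M — with the rest of income spent on y.
Plugging in: x* = (3·10.25/19.36)² = 2.5228.

x* = 2.5228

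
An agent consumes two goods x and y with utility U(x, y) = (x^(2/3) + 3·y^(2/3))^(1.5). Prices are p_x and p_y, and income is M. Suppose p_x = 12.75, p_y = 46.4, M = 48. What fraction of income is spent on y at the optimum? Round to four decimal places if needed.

share on y = 0.6709

MU_x ∝ x^(-1/3), MU_y ∝ 3·y^(-1/3), so MRS = (1/3)·(y/x)^(1/3) = p_x/p_y.
Hence y/x = (3·p_x/p_y)^(1/(1/3)), i.e. raised to the 3 power.
Substitute y = (y/x)·x into the budget: x* = M/(p_x + p_y·(y/x)).
Numerically y/x = 0.560196, so x* = 48/(12.75 + 46.4·0.560196) = 1.2389 and y* = 0.560196·1.2389 = 0.694.
Expenditure on y: 46.4·0.694 = 32.2036; share = 0.6709.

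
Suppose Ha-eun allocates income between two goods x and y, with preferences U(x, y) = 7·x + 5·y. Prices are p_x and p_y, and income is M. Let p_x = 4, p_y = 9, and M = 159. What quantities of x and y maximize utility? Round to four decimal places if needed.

Linear utility — the consumer picks whichever good has higher MU/price: 7/4 = 1.75 vs 5/9 = 0.5556.
x gives more utility per dollar, so spend all income on x: x* = M/p_x, y* = 0.
Numerically: x* = 39.75, y* = 0.

x* = 39.75, y* = 0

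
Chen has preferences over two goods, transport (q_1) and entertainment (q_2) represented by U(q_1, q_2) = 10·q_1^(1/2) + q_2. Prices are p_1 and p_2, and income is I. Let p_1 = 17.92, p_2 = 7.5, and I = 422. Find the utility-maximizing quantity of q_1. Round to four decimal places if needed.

q_1* = 4.3791

Plugging in: q_1* = (5·7.5/17.92)² = 4.3791.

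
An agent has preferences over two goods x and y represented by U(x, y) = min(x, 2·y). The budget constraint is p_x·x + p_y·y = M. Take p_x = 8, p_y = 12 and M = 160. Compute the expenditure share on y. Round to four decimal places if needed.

With perfect complements, no substitution: consume in ratio x:y = 2:1.
Budget: p_x·x + p_y·(1/2)·x = M, so (2·p_x + p_y)·x = 2·M.
Demand: x*(p_x,p_y,M) = 2·M/(2·p_x + p_y), y* = M/(2·p_x + p_y).
Here 2·8 + 12 = 28, giving x* = 11.4286 and y* = 5.7143.
Expenditure on y: 12·5.7143 = 68.5714; share = 0.4286.

share on y = 0.4286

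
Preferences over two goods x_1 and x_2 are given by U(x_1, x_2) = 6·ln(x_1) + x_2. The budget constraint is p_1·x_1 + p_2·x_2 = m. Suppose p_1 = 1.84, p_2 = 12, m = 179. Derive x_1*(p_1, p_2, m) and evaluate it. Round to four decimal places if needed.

x_1* = 39.1304

MU_x_1 = 6/x_1, MU_x_2 = 1. Tangency: 6/x_1 = p_1/p_2.
So x_1*(p_1,p_2) = 6·p_2/p_1, independent of income; and x_2* = (m − 6·p_2)/p_2.
At the given prices: x_1* = 6·12/1.84 = 39.1304.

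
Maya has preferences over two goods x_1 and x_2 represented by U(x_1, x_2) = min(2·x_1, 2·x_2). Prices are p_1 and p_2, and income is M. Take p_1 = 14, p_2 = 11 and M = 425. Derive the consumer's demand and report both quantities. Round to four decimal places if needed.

Here 2·14 + 2·11 = 50, giving x_1* = 17 and x_2* = 17.

x_1* = 17, x_2* = 17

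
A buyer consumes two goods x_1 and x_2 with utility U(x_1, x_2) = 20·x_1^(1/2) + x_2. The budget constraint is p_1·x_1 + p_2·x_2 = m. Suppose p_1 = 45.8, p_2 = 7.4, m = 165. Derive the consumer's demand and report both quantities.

x_1* = 2.6106, x_2* = 6.1401

MU_x_1 = 10/√x_1, MU_x_2 = 1. Tangency: 10/√x_1 = p_1/p_2.
Thus x_1* = (10·p_2/p_1)² — independent of m — with the rest of income spent on x_2.
Plugging in: x_1* = (10·7.4/45.8)² = 2.6106, x_2* = 6.1401.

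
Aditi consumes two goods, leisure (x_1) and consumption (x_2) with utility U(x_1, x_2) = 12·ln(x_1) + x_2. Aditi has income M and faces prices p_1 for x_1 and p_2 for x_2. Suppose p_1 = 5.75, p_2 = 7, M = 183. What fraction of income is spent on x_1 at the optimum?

share on x_1 = 0.459

Set MRS = p_1/p_2: (12/x_1)/1 = p_1/p_2.
So x_1*(p_1,p_2) = 12·p_2/p_1, independent of income; and x_2* = (M − 12·p_2)/p_2.
At the given prices: x_1* = 12·7/5.75 = 14.6087, and x_2* = 14.1429.
Expenditure on x_1: 5.75·14.6087 = 84; share = 0.459.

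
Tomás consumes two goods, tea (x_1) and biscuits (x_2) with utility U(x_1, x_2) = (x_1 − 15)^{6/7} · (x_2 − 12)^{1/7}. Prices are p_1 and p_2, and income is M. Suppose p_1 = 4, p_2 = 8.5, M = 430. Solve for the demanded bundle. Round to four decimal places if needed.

x_1* = 72.4286, x_2* = 16.5042

MRS = 6·(x_2−12)/(x_1−15). Tangency with p_1/p_2 gives x_2−12 = (1/6)·(p_1/p_2)·(x_1−15).
Substituting into the budget: x_1* = 15 + 6/7·(M − 15·p_1 − 12·p_2)/p_1, and x_2* = 12 + 1/7·(…)/p_2.
Discretionary income = 430 − 15·4 − 12·8.5 = 268; x_1* = 15 + 6/7·268/4 = 72.4286; x_2* = 12 + 1/7·268/8.5 = 16.5042.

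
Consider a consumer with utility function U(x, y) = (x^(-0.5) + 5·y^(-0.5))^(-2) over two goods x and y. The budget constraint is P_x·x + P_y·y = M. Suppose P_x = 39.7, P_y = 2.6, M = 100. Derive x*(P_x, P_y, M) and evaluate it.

With the ratio pinned down, the budget gives x* = M/(P_x + P_y·(y/x)) and y* = (y/x)·x*.
Numerically y/x = 17.996641, so x* = 100/(39.7 + 2.6·17.996641) = 1.1562.

x* = 1.1562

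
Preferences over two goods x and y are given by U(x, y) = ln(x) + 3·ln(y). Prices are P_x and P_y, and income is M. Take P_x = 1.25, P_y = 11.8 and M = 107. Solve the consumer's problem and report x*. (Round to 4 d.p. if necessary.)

Tangency: MRS = (1/3)·y/x = P_x/P_y.
Rearranging, P_y·y = 3·P_x·x. Substituting into the budget gives P_x·x·(1 + 3) = M.
Demand: x*(P_x,P_y,M) = 0.25·M/P_x and y* = 0.75·M/P_y.
At P_x=1.25, P_y=11.8, M=107: x* = 0.25·107/1.25 = 21.4.

x* = 21.4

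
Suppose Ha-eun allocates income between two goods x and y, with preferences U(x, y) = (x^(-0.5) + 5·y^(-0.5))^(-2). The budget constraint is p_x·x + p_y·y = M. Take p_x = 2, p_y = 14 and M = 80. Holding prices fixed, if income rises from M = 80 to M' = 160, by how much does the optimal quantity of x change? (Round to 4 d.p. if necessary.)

MRS = MU_x/MU_y = (1/5)·(y/x)^(1.5). Set equal to p_x/p_y.
Hence y/x = (5·p_x/p_y)^(1/(1.5)), i.e. raised to the 2/3 power.
With the ratio pinned down, the budget gives x* = M/(p_x + p_y·(y/x)) and y* = (y/x)·x*.
Numerically y/x = 0.799064, so x* = 80/(2 + 14·0.799064) = 6.0666.
At M' = 160: x* = 12.1333. Change: 12.1333 − 6.0666 = 6.0666.

Δx* = 6.0666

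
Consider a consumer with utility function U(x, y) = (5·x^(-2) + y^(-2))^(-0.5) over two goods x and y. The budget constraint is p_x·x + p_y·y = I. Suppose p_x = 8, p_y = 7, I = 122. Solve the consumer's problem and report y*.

MRS = MU_x/MU_y = 5·(y/x)^(3). Set equal to p_x/p_y.
Hence y/x = ((1/5)·p_x/p_y)^(1/(3)), i.e. raised to the 1/3 power.
With the ratio pinned down, the budget gives x* = I/(p_x + p_y·(y/x)) and y* = (y/x)·x*.
Numerically y/x = 0.611421, so x* = 122/(8 + 7·0.611421) = 9.9349 and y* = 0.611421·9.9349 = 6.0744.

y* = 6.0744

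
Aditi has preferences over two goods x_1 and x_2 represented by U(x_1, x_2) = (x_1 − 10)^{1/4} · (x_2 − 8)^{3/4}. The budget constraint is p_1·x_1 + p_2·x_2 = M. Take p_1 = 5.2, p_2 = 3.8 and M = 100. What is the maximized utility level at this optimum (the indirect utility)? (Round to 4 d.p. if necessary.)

This is Cobb-Douglas in (x_1−10, x_2−8): tangency gives 0.25·p_2·(x_2−8) = 0.75·p_1·(x_1−10).
Substituting into the budget: x_1* = 10 + 0.25·(M − 10·p_1 − 8·p_2)/p_1, and x_2* = 8 + 0.75·(…)/p_2.
Discretionary income = 100 − 10·5.2 − 8·3.8 = 17.6; x_1* = 10 + 0.25·17.6/5.2 = 10.8462; x_2* = 8 + 0.75·17.6/3.8 = 11.4737.
Utility at the optimum: U(10.8462, 11.4737) = 2.4404.

V = 2.4404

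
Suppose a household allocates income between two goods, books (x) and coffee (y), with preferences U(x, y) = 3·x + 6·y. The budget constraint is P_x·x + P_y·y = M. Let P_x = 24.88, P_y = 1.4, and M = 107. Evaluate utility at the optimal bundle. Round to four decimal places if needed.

Linear utility — the consumer picks whichever good has higher MU/price: 3/24.88 = 0.1206 vs 6/1.4 = 4.2857.
y gives more utility per dollar, so spend all income on y: y* = M/P_y, x* = 0.
Numerically: x* = 0, y* = 76.4286.
Utility at the optimum: U(0, 76.4286) = 458.5714.

V = 458.5714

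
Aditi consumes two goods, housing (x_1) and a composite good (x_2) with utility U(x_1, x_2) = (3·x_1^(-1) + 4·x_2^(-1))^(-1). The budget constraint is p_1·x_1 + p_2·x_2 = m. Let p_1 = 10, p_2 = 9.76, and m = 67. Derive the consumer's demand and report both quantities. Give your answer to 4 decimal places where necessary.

x_1* = 3.1297, x_2* = 3.6581

From the CES first-order condition, (3/4)·(x_2/x_1)^(2) = p_1/p_2.
Hence x_2/x_1 = ((4/3)·p_1/p_2)^(1/(2)), i.e. raised to the 0.5 power.
Substitute x_2 = (x_2/x_1)·x_1 into the budget: x_1* = m/(p_1 + p_2·(x_2/x_1)).
Numerically x_2/x_1 = 1.168811, so x_1* = 67/(10 + 9.76·1.168811) = 3.1297 and x_2* = 1.168811·3.1297 = 3.6581.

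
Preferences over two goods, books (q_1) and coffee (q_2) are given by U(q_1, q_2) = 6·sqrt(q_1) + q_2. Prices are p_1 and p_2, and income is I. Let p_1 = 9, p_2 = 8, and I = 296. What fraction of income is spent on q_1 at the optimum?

share on q_1 = 0.2162

Set MRS = p_1/p_2: 3·q_1^(−1/2) = p_1/p_2.
Solve: √q_1 = 3·p_2/p_1, so q_1*(p_1,p_2) = (3·p_2/p_1)², and q_2* = (I − p_1·q_1*)/p_2.
Plugging in: q_1* = (3·8/9)² = 7.1111, q_2* = 29.
Expenditure on q_1: 9·7.1111 = 64; share = 0.2162.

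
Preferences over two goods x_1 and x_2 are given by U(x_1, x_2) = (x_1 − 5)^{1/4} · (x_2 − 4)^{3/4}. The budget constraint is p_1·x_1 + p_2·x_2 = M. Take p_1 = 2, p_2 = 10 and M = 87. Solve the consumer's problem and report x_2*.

Let x_1' = x_1−5, x_2' = x_2−4. MRS = (1/3)·x_2'/x_1' = p_1/p_2.
Substituting into the budget: x_1* = 5 + 0.25·(M − 5·p_1 − 4·p_2)/p_1, and x_2* = 4 + 0.75·(…)/p_2.
Discretionary income = 87 − 5·2 − 4·10 = 37; x_2* = 4 + 0.75·37/10 = 6.775.

x_2* = 6.775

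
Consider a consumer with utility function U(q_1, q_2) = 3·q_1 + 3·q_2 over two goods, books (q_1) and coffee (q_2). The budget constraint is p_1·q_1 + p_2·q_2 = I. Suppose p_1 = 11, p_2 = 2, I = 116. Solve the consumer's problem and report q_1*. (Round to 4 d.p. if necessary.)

Perfect substitutes: compare marginal utility per dollar. 3/p_1 vs 3/p_2 → 0.2727 vs 1.5.
q_2 gives more utility per dollar, so spend all income on q_2: q_2* = I/p_2, q_1* = 0.
Numerically: q_1* = 0, q_2* = 58.

q_1* = 0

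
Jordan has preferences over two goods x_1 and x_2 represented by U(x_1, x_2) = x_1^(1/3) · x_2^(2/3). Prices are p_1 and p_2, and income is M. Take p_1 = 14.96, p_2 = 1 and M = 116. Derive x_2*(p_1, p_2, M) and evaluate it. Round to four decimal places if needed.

The MRS is (1/2)·x_2/x_1. Set MRS = p_1/p_2.
So 1/3·p_2·x_2 = 2/3·p_1·x_1; combined with the budget, a share 1/3 of income goes to x_1.
Demand: x_1*(p_1,p_2,M) = 1/3·M/p_1 and x_2* = 2/3·M/p_2.
At p_1=14.96, p_2=1, M=116: x_2* = 2/3·116/1 = 77.3333.

x_2* = 77.3333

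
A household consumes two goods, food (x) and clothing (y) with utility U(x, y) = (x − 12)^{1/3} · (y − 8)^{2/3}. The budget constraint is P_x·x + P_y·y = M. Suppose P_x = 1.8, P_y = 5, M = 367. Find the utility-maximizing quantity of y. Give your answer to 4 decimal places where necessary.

y* = 48.72

MRS = (1/2)·(y−8)/(x−12). Tangency with P_x/P_y gives y−8 = 2·(P_x/P_y)·(x−12).
Substituting into the budget: x* = 12 + 1/3·(M − 12·P_x − 8·P_y)/P_x, and y* = 8 + 2/3·(…)/P_y.
Discretionary income = 367 − 12·1.8 − 8·5 = 305.4; y* = 8 + 2/3·305.4/5 = 48.72.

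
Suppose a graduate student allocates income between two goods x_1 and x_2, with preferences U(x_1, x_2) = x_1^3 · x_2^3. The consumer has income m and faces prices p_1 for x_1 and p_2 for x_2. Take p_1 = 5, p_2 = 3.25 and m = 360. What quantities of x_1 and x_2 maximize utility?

The MRS is x_2/x_1. Set MRS = p_1/p_2.
So 3·p_2·x_2 = 3·p_1·x_1; combined with the budget, a share 0.5 of income goes to x_1.
Demand: x_1*(p_1,p_2,m) = 0.5·m/p_1 and x_2* = 0.5·m/p_2.
At p_1=5, p_2=3.25, m=360: x_1* = 0.5·360/5 = 36, x_2* = 55.3846.

x_1* = 36, x_2* = 55.3846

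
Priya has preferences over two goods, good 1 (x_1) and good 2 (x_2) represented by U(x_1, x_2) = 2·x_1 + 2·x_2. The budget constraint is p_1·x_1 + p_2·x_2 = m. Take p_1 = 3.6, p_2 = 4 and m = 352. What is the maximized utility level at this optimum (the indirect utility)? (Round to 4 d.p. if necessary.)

Numerically: x_1* = 97.7778, x_2* = 0.
Utility at the optimum: U(97.7778, 0) = 195.5556.

V = 195.5556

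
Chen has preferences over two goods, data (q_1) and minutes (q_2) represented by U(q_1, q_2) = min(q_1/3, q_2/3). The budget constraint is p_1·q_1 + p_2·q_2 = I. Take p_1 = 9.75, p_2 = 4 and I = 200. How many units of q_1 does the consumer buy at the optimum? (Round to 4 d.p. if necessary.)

q_1* = 14.5455

Leontief preferences: the optimum is at the kink where q_1/3 = q_2/3, i.e. q_2 = q_1.
Budget: p_1·q_1 + p_2·q_1 = I, so (3·p_1 + 3·p_2)·q_1 = 3·I.
Demand: q_1*(p_1,p_2,I) = 3·I/(3·p_1 + 3·p_2), q_2* = 3·I/(3·p_1 + 3·p_2).
Here 3·9.75 + 3·4 = 41.25, giving q_1* = 14.5455.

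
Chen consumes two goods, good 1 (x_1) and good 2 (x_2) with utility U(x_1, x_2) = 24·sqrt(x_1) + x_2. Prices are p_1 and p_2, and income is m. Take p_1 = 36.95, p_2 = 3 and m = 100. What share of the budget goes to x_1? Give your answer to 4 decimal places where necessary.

share on x_1 = 0.3507

MU_x_1 = 12/√x_1, MU_x_2 = 1. Tangency: 12/√x_1 = p_1/p_2.
Thus x_1* = (12·p_2/p_1)² — independent of m — with the rest of income spent on x_2.
Plugging in: x_1* = (12·3/36.95)² = 0.9492, x_2* = 21.6419.
Expenditure on x_1: 36.95·0.9492 = 35.0744; share = 0.3507.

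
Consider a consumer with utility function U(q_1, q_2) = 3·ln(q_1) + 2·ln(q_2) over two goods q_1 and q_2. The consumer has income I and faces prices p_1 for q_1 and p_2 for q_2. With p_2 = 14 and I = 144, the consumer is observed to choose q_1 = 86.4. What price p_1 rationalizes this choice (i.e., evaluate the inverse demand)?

Tangency: MRS = (3/2)·q_2/q_1 = p_1/p_2.
Rearranging, p_2·q_2 = (2/3)·p_1·q_1. Substituting into the budget gives p_1·q_1·(1 + (2/3)) = I.
Demand: q_1*(p_1,p_2,I) = 0.6·I/p_1 and q_2* = 0.4·I/p_2.
Set q_1* = 86.4 in the demand function and solve for p_1: p_1 = 1.

p_1 = 1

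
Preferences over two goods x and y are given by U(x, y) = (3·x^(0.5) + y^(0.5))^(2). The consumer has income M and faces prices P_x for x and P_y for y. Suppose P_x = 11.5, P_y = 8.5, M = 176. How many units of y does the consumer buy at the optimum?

Numerically y/x = 0.203383, so x* = 176/(11.5 + 8.5·0.203383) = 13.3043 and y* = 0.203383·13.3043 = 2.7059.

y* = 2.7059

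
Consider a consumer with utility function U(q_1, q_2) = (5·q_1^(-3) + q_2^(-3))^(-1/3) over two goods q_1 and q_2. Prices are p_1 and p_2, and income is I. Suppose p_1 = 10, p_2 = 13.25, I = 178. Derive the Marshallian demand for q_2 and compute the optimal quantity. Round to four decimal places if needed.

Numerically q_2/q_1 = 0.623309, so q_1* = 178/(10 + 13.25·0.623309) = 9.7487 and q_2* = 0.623309·9.7487 = 6.0765.

q_2* = 6.0765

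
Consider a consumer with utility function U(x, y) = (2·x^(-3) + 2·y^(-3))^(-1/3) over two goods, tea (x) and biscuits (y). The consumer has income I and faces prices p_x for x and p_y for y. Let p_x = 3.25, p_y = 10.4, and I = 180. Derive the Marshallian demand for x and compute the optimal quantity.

MU_x ∝ 2·x^(-4), MU_y ∝ 2·y^(-4), so MRS = (y/x)^(4) = p_x/p_y.
Solve for the ratio: y/x = [p_x/p_y]^(0.25).
With the ratio pinned down, the budget gives x* = I/(p_x + p_y·(y/x)) and y* = (y/x)·x*.
Numerically y/x = 0.747674, so x* = 180/(3.25 + 10.4·0.747674) = 16.3253.

x* = 16.3253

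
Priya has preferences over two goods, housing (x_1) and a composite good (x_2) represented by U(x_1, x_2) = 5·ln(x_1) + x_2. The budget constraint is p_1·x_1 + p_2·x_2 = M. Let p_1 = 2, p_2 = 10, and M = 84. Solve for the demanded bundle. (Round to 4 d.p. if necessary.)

x_1* = 25, x_2* = 3.4

MU_x_1 = 5/x_1, MU_x_2 = 1. Tangency: 5/x_1 = p_1/p_2.
So x_1*(p_1,p_2) = 5·p_2/p_1, independent of income; and x_2* = (M − 5·p_2)/p_2.
At the given prices: x_1* = 5·10/2 = 25, and x_2* = 3.4.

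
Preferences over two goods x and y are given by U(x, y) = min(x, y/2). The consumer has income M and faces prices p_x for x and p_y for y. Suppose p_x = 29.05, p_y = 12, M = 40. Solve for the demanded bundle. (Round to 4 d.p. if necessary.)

Leontief preferences: the optimum is at the kink where x/1 = y/2, i.e. y = 2·x.
Budget: p_x·x + p_y·2·x = M, so (p_x + 2·p_y)·x = M.
Demand: x*(p_x,p_y,M) = M/(p_x + 2·p_y), y* = 2·M/(p_x + 2·p_y).
Here 29.05 + 2·12 = 53.05, giving x* = 0.754 and y* = 1.508.

x* = 0.754, y* = 1.508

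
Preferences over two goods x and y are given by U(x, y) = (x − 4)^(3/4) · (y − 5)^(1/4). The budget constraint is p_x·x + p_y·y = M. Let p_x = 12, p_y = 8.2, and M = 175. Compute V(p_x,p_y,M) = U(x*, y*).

Substituting into the budget: x* = 4 + 0.75·(M − 4·p_x − 5·p_y)/p_x, and y* = 5 + 0.25·(…)/p_y.
Discretionary income = 175 − 4·12 − 5·8.2 = 86; x* = 4 + 0.75·86/12 = 9.375; y* = 5 + 0.25·86/8.2 = 7.622.
Utility at the optimum: U(9.375, 7.622) = 4.492.

V = 4.492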